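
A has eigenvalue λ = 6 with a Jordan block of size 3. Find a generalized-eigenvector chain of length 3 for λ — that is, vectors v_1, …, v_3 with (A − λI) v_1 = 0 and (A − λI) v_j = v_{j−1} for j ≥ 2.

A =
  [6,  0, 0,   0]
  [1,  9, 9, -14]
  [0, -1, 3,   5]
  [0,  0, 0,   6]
A Jordan chain for λ = 6 of length 3:
v_1 = (0, 3, -1, 0)ᵀ
v_2 = (0, 1, 0, 0)ᵀ
v_3 = (1, 0, 0, 0)ᵀ

Let N = A − (6)·I. We want v_3 with N^3 v_3 = 0 but N^2 v_3 ≠ 0; then v_{j-1} := N · v_j for j = 3, …, 2.

Pick v_3 = (1, 0, 0, 0)ᵀ.
Then v_2 = N · v_3 = (0, 1, 0, 0)ᵀ.
Then v_1 = N · v_2 = (0, 3, -1, 0)ᵀ.

Sanity check: (A − (6)·I) v_1 = (0, 0, 0, 0)ᵀ = 0. ✓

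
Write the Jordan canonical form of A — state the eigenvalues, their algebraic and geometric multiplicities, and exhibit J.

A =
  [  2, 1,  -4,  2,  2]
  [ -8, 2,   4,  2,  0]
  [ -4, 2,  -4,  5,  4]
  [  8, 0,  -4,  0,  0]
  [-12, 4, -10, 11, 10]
J_2(2) ⊕ J_2(2) ⊕ J_1(2)

The characteristic polynomial is
  det(x·I − A) = x^5 - 10*x^4 + 40*x^3 - 80*x^2 + 80*x - 32 = (x - 2)^5

Eigenvalues and multiplicities (the geometric multiplicity of λ is n − rank(A − λI), which equals the number of Jordan blocks for λ):
  λ = 2: algebraic multiplicity = 5, geometric multiplicity = 3

Determining the block sizes for each eigenvalue:
  λ = 2: with am = 5 and gm = 3, the partition is not yet determined (e.g. several partitions of 5 into 3 parts exist). Let N = A − (2)·I. Computing rank(N^1) = 2, rank(N^2) = 0; the number of blocks of size ≥ j is rank(N^{j−1}) − rank(N^j), giving [3, 2]. So we have 2 block(s) of size 2, 1 block(s) of size 1 → block sizes [2, 2, 1]

Assembling the blocks gives a Jordan form
J =
  [2, 1, 0, 0, 0]
  [0, 2, 0, 0, 0]
  [0, 0, 2, 1, 0]
  [0, 0, 0, 2, 0]
  [0, 0, 0, 0, 2]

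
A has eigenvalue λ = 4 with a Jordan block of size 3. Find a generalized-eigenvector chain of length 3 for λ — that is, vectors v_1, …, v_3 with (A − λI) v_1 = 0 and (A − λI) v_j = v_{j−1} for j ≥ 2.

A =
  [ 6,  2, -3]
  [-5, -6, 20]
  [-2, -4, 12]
A Jordan chain for λ = 4 of length 3:
v_1 = (-4, 10, 4)ᵀ
v_2 = (2, -10, -4)ᵀ
v_3 = (0, 1, 0)ᵀ

Let N = A − (4)·I. We want v_3 with N^3 v_3 = 0 but N^2 v_3 ≠ 0; then v_{j-1} := N · v_j for j = 3, …, 2.

Pick v_3 = (0, 1, 0)ᵀ.
Then v_2 = N · v_3 = (2, -10, -4)ᵀ.
Then v_1 = N · v_2 = (-4, 10, 4)ᵀ.

Sanity check: (A − (4)·I) v_1 = (0, 0, 0)ᵀ = 0. ✓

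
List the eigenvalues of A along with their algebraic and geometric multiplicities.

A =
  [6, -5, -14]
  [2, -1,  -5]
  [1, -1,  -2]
λ = 1: alg = 3, geom = 1

Step 1 — factor the characteristic polynomial to read off the algebraic multiplicities:
  χ_A(x) = (x - 1)^3

Step 2 — compute geometric multiplicities via the rank-nullity identity g(λ) = n − rank(A − λI):
  rank(A − (1)·I) = 2, so dim ker(A − (1)·I) = n − 2 = 1

Summary:
  λ = 1: algebraic multiplicity = 3, geometric multiplicity = 1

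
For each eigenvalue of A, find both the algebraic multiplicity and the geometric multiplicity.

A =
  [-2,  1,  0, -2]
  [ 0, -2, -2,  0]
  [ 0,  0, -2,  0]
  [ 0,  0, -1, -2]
λ = -2: alg = 4, geom = 2

Step 1 — factor the characteristic polynomial to read off the algebraic multiplicities:
  χ_A(x) = (x + 2)^4

Step 2 — compute geometric multiplicities via the rank-nullity identity g(λ) = n − rank(A − λI):
  rank(A − (-2)·I) = 2, so dim ker(A − (-2)·I) = n − 2 = 2

Summary:
  λ = -2: algebraic multiplicity = 4, geometric multiplicity = 2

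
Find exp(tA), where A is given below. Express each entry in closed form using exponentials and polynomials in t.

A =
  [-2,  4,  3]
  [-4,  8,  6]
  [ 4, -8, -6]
e^{tA} =
  [1 - 2*t, 4*t, 3*t]
  [-4*t, 8*t + 1, 6*t]
  [4*t, -8*t, 1 - 6*t]

Strategy: write A = P · J · P⁻¹ where J is a Jordan canonical form, so e^{tA} = P · e^{tJ} · P⁻¹, and e^{tJ} can be computed block-by-block.

A has Jordan form
J =
  [0, 1, 0]
  [0, 0, 0]
  [0, 0, 0]
(up to reordering of blocks).

Per-block formulas:
  For a 1×1 block at λ = 0: exp(t · [0]) = [e^(0t)].
  For a 2×2 Jordan block J_2(0): exp(t · J_2(0)) = e^(0t)·(I + t·N), where N is the 2×2 nilpotent shift.

After assembling e^{tJ} and conjugating by P, we get:

e^{tA} =
  [1 - 2*t, 4*t, 3*t]
  [-4*t, 8*t + 1, 6*t]
  [4*t, -8*t, 1 - 6*t]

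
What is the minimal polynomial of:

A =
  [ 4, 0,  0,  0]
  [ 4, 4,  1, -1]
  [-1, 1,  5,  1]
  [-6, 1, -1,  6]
x^4 - 19*x^3 + 135*x^2 - 425*x + 500

The characteristic polynomial is χ_A(x) = (x - 5)^3*(x - 4), so the eigenvalues are known. The minimal polynomial is
  m_A(x) = Π_λ (x − λ)^{k_λ}
where k_λ is the size of the *largest* Jordan block for λ (equivalently, the smallest k with (A − λI)^k v = 0 for every generalised eigenvector v of λ).

  λ = 4: largest Jordan block has size 1, contributing (x − 4)
  λ = 5: largest Jordan block has size 3, contributing (x − 5)^3

So m_A(x) = (x - 5)^3*(x - 4) = x^4 - 19*x^3 + 135*x^2 - 425*x + 500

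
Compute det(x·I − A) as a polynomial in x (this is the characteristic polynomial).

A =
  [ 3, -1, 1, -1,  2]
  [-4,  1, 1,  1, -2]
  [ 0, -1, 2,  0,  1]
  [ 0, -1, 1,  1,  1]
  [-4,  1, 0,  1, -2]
x^5 - 5*x^4 + 10*x^3 - 10*x^2 + 5*x - 1

Expanding det(x·I − A) (e.g. by cofactor expansion or by noting that A is similar to its Jordan form J, which has the same characteristic polynomial as A) gives
  χ_A(x) = x^5 - 5*x^4 + 10*x^3 - 10*x^2 + 5*x - 1
which factors as (x - 1)^5. The eigenvalues (with algebraic multiplicities) are λ = 1 with multiplicity 5.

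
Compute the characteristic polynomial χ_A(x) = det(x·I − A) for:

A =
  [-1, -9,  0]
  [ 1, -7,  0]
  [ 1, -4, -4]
x^3 + 12*x^2 + 48*x + 64

Expanding det(x·I − A) (e.g. by cofactor expansion or by noting that A is similar to its Jordan form J, which has the same characteristic polynomial as A) gives
  χ_A(x) = x^3 + 12*x^2 + 48*x + 64
which factors as (x + 4)^3. The eigenvalues (with algebraic multiplicities) are λ = -4 with multiplicity 3.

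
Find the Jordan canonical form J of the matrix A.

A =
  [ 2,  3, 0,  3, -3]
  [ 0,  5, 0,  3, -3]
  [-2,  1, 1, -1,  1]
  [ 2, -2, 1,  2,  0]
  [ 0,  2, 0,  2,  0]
J_3(2) ⊕ J_1(2) ⊕ J_1(2)

The characteristic polynomial is
  det(x·I − A) = x^5 - 10*x^4 + 40*x^3 - 80*x^2 + 80*x - 32 = (x - 2)^5

Eigenvalues and multiplicities (the geometric multiplicity of λ is n − rank(A − λI), which equals the number of Jordan blocks for λ):
  λ = 2: algebraic multiplicity = 5, geometric multiplicity = 3

Determining the block sizes for each eigenvalue:
  λ = 2: with am = 5 and gm = 3, the partition is not yet determined (e.g. several partitions of 5 into 3 parts exist). Let N = A − (2)·I. Computing rank(N^1) = 2, rank(N^2) = 1, rank(N^3) = 0; the number of blocks of size ≥ j is rank(N^{j−1}) − rank(N^j), giving [3, 1, 1]. So we have 1 block(s) of size 3, 2 block(s) of size 1 → block sizes [3, 1, 1]

Assembling the blocks gives a Jordan form
J =
  [2, 1, 0, 0, 0]
  [0, 2, 1, 0, 0]
  [0, 0, 2, 0, 0]
  [0, 0, 0, 2, 0]
  [0, 0, 0, 0, 2]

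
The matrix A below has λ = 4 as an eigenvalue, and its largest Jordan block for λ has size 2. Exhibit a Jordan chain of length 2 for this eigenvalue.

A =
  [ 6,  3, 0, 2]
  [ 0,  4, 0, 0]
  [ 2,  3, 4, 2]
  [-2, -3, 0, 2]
A Jordan chain for λ = 4 of length 2:
v_1 = (2, 0, 2, -2)ᵀ
v_2 = (1, 0, 0, 0)ᵀ

Let N = A − (4)·I. We want v_2 with N^2 v_2 = 0 but N^1 v_2 ≠ 0; then v_{j-1} := N · v_j for j = 2, …, 2.

Pick v_2 = (1, 0, 0, 0)ᵀ.
Then v_1 = N · v_2 = (2, 0, 2, -2)ᵀ.

Sanity check: (A − (4)·I) v_1 = (0, 0, 0, 0)ᵀ = 0. ✓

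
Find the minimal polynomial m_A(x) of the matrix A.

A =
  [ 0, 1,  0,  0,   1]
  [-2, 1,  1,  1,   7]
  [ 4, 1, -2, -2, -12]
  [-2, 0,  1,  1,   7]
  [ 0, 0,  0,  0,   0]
x^3

The characteristic polynomial is χ_A(x) = x^5, so the eigenvalues are known. The minimal polynomial is
  m_A(x) = Π_λ (x − λ)^{k_λ}
where k_λ is the size of the *largest* Jordan block for λ (equivalently, the smallest k with (A − λI)^k v = 0 for every generalised eigenvector v of λ).

  λ = 0: largest Jordan block has size 3, contributing (x − 0)^3

So m_A(x) = x^3 = x^3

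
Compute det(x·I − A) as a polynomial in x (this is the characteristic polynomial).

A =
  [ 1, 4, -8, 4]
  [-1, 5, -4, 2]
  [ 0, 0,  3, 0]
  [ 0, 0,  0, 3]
x^4 - 12*x^3 + 54*x^2 - 108*x + 81

Expanding det(x·I − A) (e.g. by cofactor expansion or by noting that A is similar to its Jordan form J, which has the same characteristic polynomial as A) gives
  χ_A(x) = x^4 - 12*x^3 + 54*x^2 - 108*x + 81
which factors as (x - 3)^4. The eigenvalues (with algebraic multiplicities) are λ = 3 with multiplicity 4.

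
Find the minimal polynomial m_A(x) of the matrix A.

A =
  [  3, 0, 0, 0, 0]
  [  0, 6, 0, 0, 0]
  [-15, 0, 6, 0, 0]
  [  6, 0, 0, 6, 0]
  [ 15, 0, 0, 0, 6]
x^2 - 9*x + 18

The characteristic polynomial is χ_A(x) = (x - 6)^4*(x - 3), so the eigenvalues are known. The minimal polynomial is
  m_A(x) = Π_λ (x − λ)^{k_λ}
where k_λ is the size of the *largest* Jordan block for λ (equivalently, the smallest k with (A − λI)^k v = 0 for every generalised eigenvector v of λ).

  λ = 3: largest Jordan block has size 1, contributing (x − 3)
  λ = 6: largest Jordan block has size 1, contributing (x − 6)

So m_A(x) = (x - 6)*(x - 3) = x^2 - 9*x + 18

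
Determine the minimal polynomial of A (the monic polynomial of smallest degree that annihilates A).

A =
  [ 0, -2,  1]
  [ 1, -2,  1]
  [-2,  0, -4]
x^3 + 6*x^2 + 12*x + 8

The characteristic polynomial is χ_A(x) = (x + 2)^3, so the eigenvalues are known. The minimal polynomial is
  m_A(x) = Π_λ (x − λ)^{k_λ}
where k_λ is the size of the *largest* Jordan block for λ (equivalently, the smallest k with (A − λI)^k v = 0 for every generalised eigenvector v of λ).

  λ = -2: largest Jordan block has size 3, contributing (x + 2)^3

So m_A(x) = (x + 2)^3 = x^3 + 6*x^2 + 12*x + 8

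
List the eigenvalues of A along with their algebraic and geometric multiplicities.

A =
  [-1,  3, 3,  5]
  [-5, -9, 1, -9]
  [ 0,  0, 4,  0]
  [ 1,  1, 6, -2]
λ = -4: alg = 3, geom = 1; λ = 4: alg = 1, geom = 1

Step 1 — factor the characteristic polynomial to read off the algebraic multiplicities:
  χ_A(x) = (x - 4)*(x + 4)^3

Step 2 — compute geometric multiplicities via the rank-nullity identity g(λ) = n − rank(A − λI):
  rank(A − (-4)·I) = 3, so dim ker(A − (-4)·I) = n − 3 = 1
  rank(A − (4)·I) = 3, so dim ker(A − (4)·I) = n − 3 = 1

Summary:
  λ = -4: algebraic multiplicity = 3, geometric multiplicity = 1
  λ = 4: algebraic multiplicity = 1, geometric multiplicity = 1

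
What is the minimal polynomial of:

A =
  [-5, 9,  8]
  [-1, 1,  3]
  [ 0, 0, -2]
x^3 + 6*x^2 + 12*x + 8

The characteristic polynomial is χ_A(x) = (x + 2)^3, so the eigenvalues are known. The minimal polynomial is
  m_A(x) = Π_λ (x − λ)^{k_λ}
where k_λ is the size of the *largest* Jordan block for λ (equivalently, the smallest k with (A − λI)^k v = 0 for every generalised eigenvector v of λ).

  λ = -2: largest Jordan block has size 3, contributing (x + 2)^3

So m_A(x) = (x + 2)^3 = x^3 + 6*x^2 + 12*x + 8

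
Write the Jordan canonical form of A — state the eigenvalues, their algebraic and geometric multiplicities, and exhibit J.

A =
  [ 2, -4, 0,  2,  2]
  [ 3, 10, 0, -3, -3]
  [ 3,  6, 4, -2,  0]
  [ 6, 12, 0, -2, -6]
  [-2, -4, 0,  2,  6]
J_2(4) ⊕ J_2(4) ⊕ J_1(4)

The characteristic polynomial is
  det(x·I − A) = x^5 - 20*x^4 + 160*x^3 - 640*x^2 + 1280*x - 1024 = (x - 4)^5

Eigenvalues and multiplicities (the geometric multiplicity of λ is n − rank(A − λI), which equals the number of Jordan blocks for λ):
  λ = 4: algebraic multiplicity = 5, geometric multiplicity = 3

Determining the block sizes for each eigenvalue:
  λ = 4: with am = 5 and gm = 3, the partition is not yet determined (e.g. several partitions of 5 into 3 parts exist). Let N = A − (4)·I. Computing rank(N^1) = 2, rank(N^2) = 0; the number of blocks of size ≥ j is rank(N^{j−1}) − rank(N^j), giving [3, 2]. So we have 2 block(s) of size 2, 1 block(s) of size 1 → block sizes [2, 2, 1]

Assembling the blocks gives a Jordan form
J =
  [4, 1, 0, 0, 0]
  [0, 4, 0, 0, 0]
  [0, 0, 4, 1, 0]
  [0, 0, 0, 4, 0]
  [0, 0, 0, 0, 4]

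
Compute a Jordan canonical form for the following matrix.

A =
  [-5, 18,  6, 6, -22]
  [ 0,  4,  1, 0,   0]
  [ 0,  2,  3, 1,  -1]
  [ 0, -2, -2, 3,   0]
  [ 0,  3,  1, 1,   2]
J_1(-5) ⊕ J_3(3) ⊕ J_1(3)

The characteristic polynomial is
  det(x·I − A) = x^5 - 7*x^4 - 6*x^3 + 162*x^2 - 459*x + 405 = (x - 3)^4*(x + 5)

Eigenvalues and multiplicities (the geometric multiplicity of λ is n − rank(A − λI), which equals the number of Jordan blocks for λ):
  λ = -5: algebraic multiplicity = 1, geometric multiplicity = 1
  λ = 3: algebraic multiplicity = 4, geometric multiplicity = 2

Determining the block sizes for each eigenvalue:
  λ = -5: one block (gm = 1), so the single block has size am = 1 → block sizes [1]
  λ = 3: with am = 4 and gm = 2, the partition is not yet determined (e.g. several partitions of 4 into 2 parts exist). Let N = A − (3)·I. Computing rank(N^1) = 3, rank(N^2) = 2, rank(N^3) = 1; the number of blocks of size ≥ j is rank(N^{j−1}) − rank(N^j), giving [2, 1, 1]. So we have 1 block(s) of size 3, 1 block(s) of size 1 → block sizes [3, 1]

Assembling the blocks gives a Jordan form
J =
  [-5, 0, 0, 0, 0]
  [ 0, 3, 1, 0, 0]
  [ 0, 0, 3, 1, 0]
  [ 0, 0, 0, 3, 0]
  [ 0, 0, 0, 0, 3]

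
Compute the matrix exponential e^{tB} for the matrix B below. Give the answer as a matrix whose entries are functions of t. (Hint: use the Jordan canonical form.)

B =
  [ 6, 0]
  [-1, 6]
e^{tB} =
  [exp(6*t), 0]
  [-t*exp(6*t), exp(6*t)]

Strategy: write B = P · J · P⁻¹ where J is a Jordan canonical form, so e^{tB} = P · e^{tJ} · P⁻¹, and e^{tJ} can be computed block-by-block.

B has Jordan form
J =
  [6, 1]
  [0, 6]
(up to reordering of blocks).

Per-block formulas:
  For a 2×2 Jordan block J_2(6): exp(t · J_2(6)) = e^(6t)·(I + t·N), where N is the 2×2 nilpotent shift.

After assembling e^{tJ} and conjugating by P, we get:

e^{tB} =
  [exp(6*t), 0]
  [-t*exp(6*t), exp(6*t)]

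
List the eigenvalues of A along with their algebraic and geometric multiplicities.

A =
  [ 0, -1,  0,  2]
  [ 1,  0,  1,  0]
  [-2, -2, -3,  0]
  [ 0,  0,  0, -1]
λ = -1: alg = 4, geom = 2

Step 1 — factor the characteristic polynomial to read off the algebraic multiplicities:
  χ_A(x) = (x + 1)^4

Step 2 — compute geometric multiplicities via the rank-nullity identity g(λ) = n − rank(A − λI):
  rank(A − (-1)·I) = 2, so dim ker(A − (-1)·I) = n − 2 = 2

Summary:
  λ = -1: algebraic multiplicity = 4, geometric multiplicity = 2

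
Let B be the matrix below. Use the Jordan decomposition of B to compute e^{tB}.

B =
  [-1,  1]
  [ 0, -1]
e^{tB} =
  [exp(-t), t*exp(-t)]
  [0, exp(-t)]

Strategy: write B = P · J · P⁻¹ where J is a Jordan canonical form, so e^{tB} = P · e^{tJ} · P⁻¹, and e^{tJ} can be computed block-by-block.

B has Jordan form
J =
  [-1,  1]
  [ 0, -1]
(up to reordering of blocks).

Per-block formulas:
  For a 2×2 Jordan block J_2(-1): exp(t · J_2(-1)) = e^(-1t)·(I + t·N), where N is the 2×2 nilpotent shift.

After assembling e^{tJ} and conjugating by P, we get:

e^{tB} =
  [exp(-t), t*exp(-t)]
  [0, exp(-t)]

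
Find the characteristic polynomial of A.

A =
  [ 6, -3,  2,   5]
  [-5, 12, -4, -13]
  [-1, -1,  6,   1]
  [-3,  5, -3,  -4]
x^4 - 20*x^3 + 150*x^2 - 500*x + 625

Expanding det(x·I − A) (e.g. by cofactor expansion or by noting that A is similar to its Jordan form J, which has the same characteristic polynomial as A) gives
  χ_A(x) = x^4 - 20*x^3 + 150*x^2 - 500*x + 625
which factors as (x - 5)^4. The eigenvalues (with algebraic multiplicities) are λ = 5 with multiplicity 4.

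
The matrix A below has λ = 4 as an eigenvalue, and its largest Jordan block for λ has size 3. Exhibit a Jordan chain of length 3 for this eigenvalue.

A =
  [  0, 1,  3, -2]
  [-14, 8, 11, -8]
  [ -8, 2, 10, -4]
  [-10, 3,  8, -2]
A Jordan chain for λ = 4 of length 3:
v_1 = (-2, -8, -4, -6)ᵀ
v_2 = (-4, -14, -8, -10)ᵀ
v_3 = (1, 0, 0, 0)ᵀ

Let N = A − (4)·I. We want v_3 with N^3 v_3 = 0 but N^2 v_3 ≠ 0; then v_{j-1} := N · v_j for j = 3, …, 2.

Pick v_3 = (1, 0, 0, 0)ᵀ.
Then v_2 = N · v_3 = (-4, -14, -8, -10)ᵀ.
Then v_1 = N · v_2 = (-2, -8, -4, -6)ᵀ.

Sanity check: (A − (4)·I) v_1 = (0, 0, 0, 0)ᵀ = 0. ✓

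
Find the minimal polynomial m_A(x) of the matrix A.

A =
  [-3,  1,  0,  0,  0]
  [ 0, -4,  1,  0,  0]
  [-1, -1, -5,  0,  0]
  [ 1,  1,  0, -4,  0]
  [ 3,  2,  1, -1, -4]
x^3 + 12*x^2 + 48*x + 64

The characteristic polynomial is χ_A(x) = (x + 4)^5, so the eigenvalues are known. The minimal polynomial is
  m_A(x) = Π_λ (x − λ)^{k_λ}
where k_λ is the size of the *largest* Jordan block for λ (equivalently, the smallest k with (A − λI)^k v = 0 for every generalised eigenvector v of λ).

  λ = -4: largest Jordan block has size 3, contributing (x + 4)^3

So m_A(x) = (x + 4)^3 = x^3 + 12*x^2 + 48*x + 64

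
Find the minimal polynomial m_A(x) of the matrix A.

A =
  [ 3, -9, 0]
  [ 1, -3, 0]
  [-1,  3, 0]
x^2

The characteristic polynomial is χ_A(x) = x^3, so the eigenvalues are known. The minimal polynomial is
  m_A(x) = Π_λ (x − λ)^{k_λ}
where k_λ is the size of the *largest* Jordan block for λ (equivalently, the smallest k with (A − λI)^k v = 0 for every generalised eigenvector v of λ).

  λ = 0: largest Jordan block has size 2, contributing (x − 0)^2

So m_A(x) = x^2 = x^2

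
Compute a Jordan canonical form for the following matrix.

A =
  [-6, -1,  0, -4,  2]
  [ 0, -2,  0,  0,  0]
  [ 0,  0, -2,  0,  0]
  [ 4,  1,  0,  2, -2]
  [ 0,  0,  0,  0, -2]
J_2(-2) ⊕ J_1(-2) ⊕ J_1(-2) ⊕ J_1(-2)

The characteristic polynomial is
  det(x·I − A) = x^5 + 10*x^4 + 40*x^3 + 80*x^2 + 80*x + 32 = (x + 2)^5

Eigenvalues and multiplicities (the geometric multiplicity of λ is n − rank(A − λI), which equals the number of Jordan blocks for λ):
  λ = -2: algebraic multiplicity = 5, geometric multiplicity = 4

Determining the block sizes for each eigenvalue:
  λ = -2: 4 blocks summing to 5 forces exactly one block of size 2 and the rest size 1 → block sizes [2, 1, 1, 1]

Assembling the blocks gives a Jordan form
J =
  [-2,  1,  0,  0,  0]
  [ 0, -2,  0,  0,  0]
  [ 0,  0, -2,  0,  0]
  [ 0,  0,  0, -2,  0]
  [ 0,  0,  0,  0, -2]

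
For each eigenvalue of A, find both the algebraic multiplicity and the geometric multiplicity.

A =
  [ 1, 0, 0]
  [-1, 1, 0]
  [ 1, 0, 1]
λ = 1: alg = 3, geom = 2

Step 1 — factor the characteristic polynomial to read off the algebraic multiplicities:
  χ_A(x) = (x - 1)^3

Step 2 — compute geometric multiplicities via the rank-nullity identity g(λ) = n − rank(A − λI):
  rank(A − (1)·I) = 1, so dim ker(A − (1)·I) = n − 1 = 2

Summary:
  λ = 1: algebraic multiplicity = 3, geometric multiplicity = 2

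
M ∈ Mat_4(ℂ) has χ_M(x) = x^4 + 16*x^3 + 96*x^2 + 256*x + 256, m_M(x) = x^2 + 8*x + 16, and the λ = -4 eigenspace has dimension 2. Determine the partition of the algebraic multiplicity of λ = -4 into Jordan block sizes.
Block sizes for λ = -4: [2, 2]

Step 1 — from the characteristic polynomial, algebraic multiplicity of λ = -4 is 4. From dim ker(M − (-4)·I) = 2, there are exactly 2 Jordan blocks for λ = -4.
Step 2 — from the minimal polynomial, the factor (x + 4)^2 tells us the largest block for λ = -4 has size 2.
Step 3 — with total size 4, 2 blocks, and largest block 2, the block sizes (in nonincreasing order) are [2, 2].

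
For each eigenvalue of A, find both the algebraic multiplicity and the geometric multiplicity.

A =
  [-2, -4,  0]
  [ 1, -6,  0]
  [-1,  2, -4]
λ = -4: alg = 3, geom = 2

Step 1 — factor the characteristic polynomial to read off the algebraic multiplicities:
  χ_A(x) = (x + 4)^3

Step 2 — compute geometric multiplicities via the rank-nullity identity g(λ) = n − rank(A − λI):
  rank(A − (-4)·I) = 1, so dim ker(A − (-4)·I) = n − 1 = 2

Summary:
  λ = -4: algebraic multiplicity = 3, geometric multiplicity = 2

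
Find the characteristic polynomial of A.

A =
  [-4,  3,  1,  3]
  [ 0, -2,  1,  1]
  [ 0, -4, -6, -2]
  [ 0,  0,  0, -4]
x^4 + 16*x^3 + 96*x^2 + 256*x + 256

Expanding det(x·I − A) (e.g. by cofactor expansion or by noting that A is similar to its Jordan form J, which has the same characteristic polynomial as A) gives
  χ_A(x) = x^4 + 16*x^3 + 96*x^2 + 256*x + 256
which factors as (x + 4)^4. The eigenvalues (with algebraic multiplicities) are λ = -4 with multiplicity 4.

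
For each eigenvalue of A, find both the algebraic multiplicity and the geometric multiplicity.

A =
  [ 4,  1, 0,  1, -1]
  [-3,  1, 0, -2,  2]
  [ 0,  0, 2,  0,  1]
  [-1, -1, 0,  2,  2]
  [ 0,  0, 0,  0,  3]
λ = 2: alg = 3, geom = 2; λ = 3: alg = 2, geom = 1

Step 1 — factor the characteristic polynomial to read off the algebraic multiplicities:
  χ_A(x) = (x - 3)^2*(x - 2)^3

Step 2 — compute geometric multiplicities via the rank-nullity identity g(λ) = n − rank(A − λI):
  rank(A − (2)·I) = 3, so dim ker(A − (2)·I) = n − 3 = 2
  rank(A − (3)·I) = 4, so dim ker(A − (3)·I) = n − 4 = 1

Summary:
  λ = 2: algebraic multiplicity = 3, geometric multiplicity = 2
  λ = 3: algebraic multiplicity = 2, geometric multiplicity = 1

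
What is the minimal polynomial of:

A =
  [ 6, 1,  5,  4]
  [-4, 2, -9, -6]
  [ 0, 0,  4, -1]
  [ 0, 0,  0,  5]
x^4 - 17*x^3 + 108*x^2 - 304*x + 320

The characteristic polynomial is χ_A(x) = (x - 5)*(x - 4)^3, so the eigenvalues are known. The minimal polynomial is
  m_A(x) = Π_λ (x − λ)^{k_λ}
where k_λ is the size of the *largest* Jordan block for λ (equivalently, the smallest k with (A − λI)^k v = 0 for every generalised eigenvector v of λ).

  λ = 4: largest Jordan block has size 3, contributing (x − 4)^3
  λ = 5: largest Jordan block has size 1, contributing (x − 5)

So m_A(x) = (x - 5)*(x - 4)^3 = x^4 - 17*x^3 + 108*x^2 - 304*x + 320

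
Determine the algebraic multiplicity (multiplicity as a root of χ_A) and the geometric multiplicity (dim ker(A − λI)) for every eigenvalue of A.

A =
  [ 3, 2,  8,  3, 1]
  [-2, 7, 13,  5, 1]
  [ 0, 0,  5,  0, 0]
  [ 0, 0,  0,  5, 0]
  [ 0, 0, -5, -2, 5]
λ = 5: alg = 5, geom = 3

Step 1 — factor the characteristic polynomial to read off the algebraic multiplicities:
  χ_A(x) = (x - 5)^5

Step 2 — compute geometric multiplicities via the rank-nullity identity g(λ) = n − rank(A − λI):
  rank(A − (5)·I) = 2, so dim ker(A − (5)·I) = n − 2 = 3

Summary:
  λ = 5: algebraic multiplicity = 5, geometric multiplicity = 3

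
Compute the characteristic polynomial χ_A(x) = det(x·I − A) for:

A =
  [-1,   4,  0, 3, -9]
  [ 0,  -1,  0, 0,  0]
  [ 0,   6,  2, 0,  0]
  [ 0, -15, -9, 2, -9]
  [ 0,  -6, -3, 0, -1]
x^5 - x^4 - 5*x^3 + x^2 + 8*x + 4

Expanding det(x·I − A) (e.g. by cofactor expansion or by noting that A is similar to its Jordan form J, which has the same characteristic polynomial as A) gives
  χ_A(x) = x^5 - x^4 - 5*x^3 + x^2 + 8*x + 4
which factors as (x - 2)^2*(x + 1)^3. The eigenvalues (with algebraic multiplicities) are λ = -1 with multiplicity 3, λ = 2 with multiplicity 2.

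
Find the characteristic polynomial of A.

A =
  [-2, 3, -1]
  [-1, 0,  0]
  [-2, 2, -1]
x^3 + 3*x^2 + 3*x + 1

Expanding det(x·I − A) (e.g. by cofactor expansion or by noting that A is similar to its Jordan form J, which has the same characteristic polynomial as A) gives
  χ_A(x) = x^3 + 3*x^2 + 3*x + 1
which factors as (x + 1)^3. The eigenvalues (with algebraic multiplicities) are λ = -1 with multiplicity 3.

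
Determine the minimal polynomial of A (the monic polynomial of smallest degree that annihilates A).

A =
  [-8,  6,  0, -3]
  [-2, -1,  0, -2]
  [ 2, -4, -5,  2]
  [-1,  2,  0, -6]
x^2 + 10*x + 25

The characteristic polynomial is χ_A(x) = (x + 5)^4, so the eigenvalues are known. The minimal polynomial is
  m_A(x) = Π_λ (x − λ)^{k_λ}
where k_λ is the size of the *largest* Jordan block for λ (equivalently, the smallest k with (A − λI)^k v = 0 for every generalised eigenvector v of λ).

  λ = -5: largest Jordan block has size 2, contributing (x + 5)^2

So m_A(x) = (x + 5)^2 = x^2 + 10*x + 25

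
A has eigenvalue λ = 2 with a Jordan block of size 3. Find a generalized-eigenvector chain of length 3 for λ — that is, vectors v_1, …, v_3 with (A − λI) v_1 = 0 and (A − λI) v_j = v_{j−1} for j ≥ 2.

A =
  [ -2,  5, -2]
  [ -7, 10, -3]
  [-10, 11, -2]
A Jordan chain for λ = 2 of length 3:
v_1 = (1, 2, 3)ᵀ
v_2 = (-4, -7, -10)ᵀ
v_3 = (1, 0, 0)ᵀ

Let N = A − (2)·I. We want v_3 with N^3 v_3 = 0 but N^2 v_3 ≠ 0; then v_{j-1} := N · v_j for j = 3, …, 2.

Pick v_3 = (1, 0, 0)ᵀ.
Then v_2 = N · v_3 = (-4, -7, -10)ᵀ.
Then v_1 = N · v_2 = (1, 2, 3)ᵀ.

Sanity check: (A − (2)·I) v_1 = (0, 0, 0)ᵀ = 0. ✓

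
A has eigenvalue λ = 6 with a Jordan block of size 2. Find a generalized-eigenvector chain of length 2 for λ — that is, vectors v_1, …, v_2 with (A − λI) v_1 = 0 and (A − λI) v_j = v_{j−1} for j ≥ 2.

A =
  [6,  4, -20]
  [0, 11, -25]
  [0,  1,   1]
A Jordan chain for λ = 6 of length 2:
v_1 = (4, 5, 1)ᵀ
v_2 = (0, 1, 0)ᵀ

Let N = A − (6)·I. We want v_2 with N^2 v_2 = 0 but N^1 v_2 ≠ 0; then v_{j-1} := N · v_j for j = 2, …, 2.

Pick v_2 = (0, 1, 0)ᵀ.
Then v_1 = N · v_2 = (4, 5, 1)ᵀ.

Sanity check: (A − (6)·I) v_1 = (0, 0, 0)ᵀ = 0. ✓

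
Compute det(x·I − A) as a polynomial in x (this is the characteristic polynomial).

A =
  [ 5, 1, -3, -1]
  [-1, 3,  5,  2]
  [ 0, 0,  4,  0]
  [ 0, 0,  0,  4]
x^4 - 16*x^3 + 96*x^2 - 256*x + 256

Expanding det(x·I − A) (e.g. by cofactor expansion or by noting that A is similar to its Jordan form J, which has the same characteristic polynomial as A) gives
  χ_A(x) = x^4 - 16*x^3 + 96*x^2 - 256*x + 256
which factors as (x - 4)^4. The eigenvalues (with algebraic multiplicities) are λ = 4 with multiplicity 4.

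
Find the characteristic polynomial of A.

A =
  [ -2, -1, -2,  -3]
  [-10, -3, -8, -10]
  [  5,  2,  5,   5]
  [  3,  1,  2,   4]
x^4 - 4*x^3 + 6*x^2 - 4*x + 1

Expanding det(x·I − A) (e.g. by cofactor expansion or by noting that A is similar to its Jordan form J, which has the same characteristic polynomial as A) gives
  χ_A(x) = x^4 - 4*x^3 + 6*x^2 - 4*x + 1
which factors as (x - 1)^4. The eigenvalues (with algebraic multiplicities) are λ = 1 with multiplicity 4.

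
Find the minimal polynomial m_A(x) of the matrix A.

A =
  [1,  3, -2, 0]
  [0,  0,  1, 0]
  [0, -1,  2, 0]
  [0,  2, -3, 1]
x^3 - 3*x^2 + 3*x - 1

The characteristic polynomial is χ_A(x) = (x - 1)^4, so the eigenvalues are known. The minimal polynomial is
  m_A(x) = Π_λ (x − λ)^{k_λ}
where k_λ is the size of the *largest* Jordan block for λ (equivalently, the smallest k with (A − λI)^k v = 0 for every generalised eigenvector v of λ).

  λ = 1: largest Jordan block has size 3, contributing (x − 1)^3

So m_A(x) = (x - 1)^3 = x^3 - 3*x^2 + 3*x - 1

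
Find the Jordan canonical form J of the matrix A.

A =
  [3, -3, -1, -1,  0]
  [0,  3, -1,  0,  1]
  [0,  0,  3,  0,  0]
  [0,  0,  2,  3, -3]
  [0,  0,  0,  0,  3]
J_3(3) ⊕ J_2(3)

The characteristic polynomial is
  det(x·I − A) = x^5 - 15*x^4 + 90*x^3 - 270*x^2 + 405*x - 243 = (x - 3)^5

Eigenvalues and multiplicities (the geometric multiplicity of λ is n − rank(A − λI), which equals the number of Jordan blocks for λ):
  λ = 3: algebraic multiplicity = 5, geometric multiplicity = 2

Determining the block sizes for each eigenvalue:
  λ = 3: with am = 5 and gm = 2, the partition is not yet determined (e.g. several partitions of 5 into 2 parts exist). Let N = A − (3)·I. Computing rank(N^1) = 3, rank(N^2) = 1, rank(N^3) = 0; the number of blocks of size ≥ j is rank(N^{j−1}) − rank(N^j), giving [2, 2, 1]. So we have 1 block(s) of size 3, 1 block(s) of size 2 → block sizes [3, 2]

Assembling the blocks gives a Jordan form
J =
  [3, 1, 0, 0, 0]
  [0, 3, 1, 0, 0]
  [0, 0, 3, 0, 0]
  [0, 0, 0, 3, 1]
  [0, 0, 0, 0, 3]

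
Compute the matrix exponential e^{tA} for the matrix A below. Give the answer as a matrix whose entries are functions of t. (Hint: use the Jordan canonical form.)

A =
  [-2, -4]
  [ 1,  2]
e^{tA} =
  [1 - 2*t, -4*t]
  [t, 2*t + 1]

Strategy: write A = P · J · P⁻¹ where J is a Jordan canonical form, so e^{tA} = P · e^{tJ} · P⁻¹, and e^{tJ} can be computed block-by-block.

A has Jordan form
J =
  [0, 1]
  [0, 0]
(up to reordering of blocks).

Per-block formulas:
  For a 2×2 Jordan block J_2(0): exp(t · J_2(0)) = e^(0t)·(I + t·N), where N is the 2×2 nilpotent shift.

After assembling e^{tJ} and conjugating by P, we get:

e^{tA} =
  [1 - 2*t, -4*t]
  [t, 2*t + 1]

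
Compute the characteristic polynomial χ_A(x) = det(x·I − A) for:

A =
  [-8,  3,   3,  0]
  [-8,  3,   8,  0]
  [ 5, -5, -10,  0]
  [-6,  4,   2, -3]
x^4 + 18*x^3 + 120*x^2 + 350*x + 375

Expanding det(x·I − A) (e.g. by cofactor expansion or by noting that A is similar to its Jordan form J, which has the same characteristic polynomial as A) gives
  χ_A(x) = x^4 + 18*x^3 + 120*x^2 + 350*x + 375
which factors as (x + 3)*(x + 5)^3. The eigenvalues (with algebraic multiplicities) are λ = -5 with multiplicity 3, λ = -3 with multiplicity 1.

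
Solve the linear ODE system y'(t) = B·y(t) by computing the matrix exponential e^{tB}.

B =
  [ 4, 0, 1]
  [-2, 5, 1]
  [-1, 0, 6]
e^{tB} =
  [-t*exp(5*t) + exp(5*t), 0, t*exp(5*t)]
  [t^2*exp(5*t)/2 - 2*t*exp(5*t), exp(5*t), -t^2*exp(5*t)/2 + t*exp(5*t)]
  [-t*exp(5*t), 0, t*exp(5*t) + exp(5*t)]

Strategy: write B = P · J · P⁻¹ where J is a Jordan canonical form, so e^{tB} = P · e^{tJ} · P⁻¹, and e^{tJ} can be computed block-by-block.

B has Jordan form
J =
  [5, 1, 0]
  [0, 5, 1]
  [0, 0, 5]
(up to reordering of blocks).

Per-block formulas:
  For a 3×3 Jordan block J_3(5): exp(t · J_3(5)) = e^(5t)·(I + t·N + (t^2/2)·N^2), where N is the 3×3 nilpotent shift.

After assembling e^{tJ} and conjugating by P, we get:

e^{tB} =
  [-t*exp(5*t) + exp(5*t), 0, t*exp(5*t)]
  [t^2*exp(5*t)/2 - 2*t*exp(5*t), exp(5*t), -t^2*exp(5*t)/2 + t*exp(5*t)]
  [-t*exp(5*t), 0, t*exp(5*t) + exp(5*t)]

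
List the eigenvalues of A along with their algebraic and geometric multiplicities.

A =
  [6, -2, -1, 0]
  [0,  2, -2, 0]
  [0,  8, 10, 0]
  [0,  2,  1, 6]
λ = 6: alg = 4, geom = 3

Step 1 — factor the characteristic polynomial to read off the algebraic multiplicities:
  χ_A(x) = (x - 6)^4

Step 2 — compute geometric multiplicities via the rank-nullity identity g(λ) = n − rank(A − λI):
  rank(A − (6)·I) = 1, so dim ker(A − (6)·I) = n − 1 = 3

Summary:
  λ = 6: algebraic multiplicity = 4, geometric multiplicity = 3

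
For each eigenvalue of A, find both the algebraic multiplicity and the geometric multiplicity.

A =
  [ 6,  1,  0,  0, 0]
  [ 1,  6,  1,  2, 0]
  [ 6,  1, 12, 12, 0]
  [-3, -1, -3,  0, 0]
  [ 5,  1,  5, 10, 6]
λ = 6: alg = 5, geom = 3

Step 1 — factor the characteristic polynomial to read off the algebraic multiplicities:
  χ_A(x) = (x - 6)^5

Step 2 — compute geometric multiplicities via the rank-nullity identity g(λ) = n − rank(A − λI):
  rank(A − (6)·I) = 2, so dim ker(A − (6)·I) = n − 2 = 3

Summary:
  λ = 6: algebraic multiplicity = 5, geometric multiplicity = 3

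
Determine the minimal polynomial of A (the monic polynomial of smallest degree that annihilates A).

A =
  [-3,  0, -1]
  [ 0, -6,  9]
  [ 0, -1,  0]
x^3 + 9*x^2 + 27*x + 27

The characteristic polynomial is χ_A(x) = (x + 3)^3, so the eigenvalues are known. The minimal polynomial is
  m_A(x) = Π_λ (x − λ)^{k_λ}
where k_λ is the size of the *largest* Jordan block for λ (equivalently, the smallest k with (A − λI)^k v = 0 for every generalised eigenvector v of λ).

  λ = -3: largest Jordan block has size 3, contributing (x + 3)^3

So m_A(x) = (x + 3)^3 = x^3 + 9*x^2 + 27*x + 27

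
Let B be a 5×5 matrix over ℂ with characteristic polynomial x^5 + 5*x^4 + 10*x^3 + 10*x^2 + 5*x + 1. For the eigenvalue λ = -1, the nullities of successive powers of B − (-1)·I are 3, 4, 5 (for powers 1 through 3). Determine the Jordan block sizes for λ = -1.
Block sizes for λ = -1: [3, 1, 1]

From the dimensions of kernels of powers, the number of Jordan blocks of size at least j is d_j − d_{j−1} where d_j = dim ker(N^j) (with d_0 = 0). Computing the differences gives [3, 1, 1].
The number of blocks of size exactly k is (#blocks of size ≥ k) − (#blocks of size ≥ k + 1), so the partition is: 2 block(s) of size 1, 1 block(s) of size 3.
In nonincreasing order the block sizes are [3, 1, 1].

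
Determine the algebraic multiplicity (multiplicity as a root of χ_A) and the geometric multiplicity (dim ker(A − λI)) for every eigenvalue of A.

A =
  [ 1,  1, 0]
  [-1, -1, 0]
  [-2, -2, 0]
λ = 0: alg = 3, geom = 2

Step 1 — factor the characteristic polynomial to read off the algebraic multiplicities:
  χ_A(x) = x^3

Step 2 — compute geometric multiplicities via the rank-nullity identity g(λ) = n − rank(A − λI):
  rank(A − (0)·I) = 1, so dim ker(A − (0)·I) = n − 1 = 2

Summary:
  λ = 0: algebraic multiplicity = 3, geometric multiplicity = 2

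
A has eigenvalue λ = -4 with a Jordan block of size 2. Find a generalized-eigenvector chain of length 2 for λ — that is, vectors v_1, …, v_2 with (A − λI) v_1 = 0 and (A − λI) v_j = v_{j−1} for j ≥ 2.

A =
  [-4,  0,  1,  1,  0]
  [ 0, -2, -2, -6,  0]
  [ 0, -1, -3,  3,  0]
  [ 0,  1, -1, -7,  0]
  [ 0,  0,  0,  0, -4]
A Jordan chain for λ = -4 of length 2:
v_1 = (0, 2, -1, 1, 0)ᵀ
v_2 = (0, 1, 0, 0, 0)ᵀ

Let N = A − (-4)·I. We want v_2 with N^2 v_2 = 0 but N^1 v_2 ≠ 0; then v_{j-1} := N · v_j for j = 2, …, 2.

Pick v_2 = (0, 1, 0, 0, 0)ᵀ.
Then v_1 = N · v_2 = (0, 2, -1, 1, 0)ᵀ.

Sanity check: (A − (-4)·I) v_1 = (0, 0, 0, 0, 0)ᵀ = 0. ✓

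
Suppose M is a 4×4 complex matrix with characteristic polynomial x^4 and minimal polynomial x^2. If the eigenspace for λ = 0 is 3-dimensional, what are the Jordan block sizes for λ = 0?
Block sizes for λ = 0: [2, 1, 1]

Step 1 — from the characteristic polynomial, algebraic multiplicity of λ = 0 is 4. From dim ker(M − (0)·I) = 3, there are exactly 3 Jordan blocks for λ = 0.
Step 2 — from the minimal polynomial, the factor (x − 0)^2 tells us the largest block for λ = 0 has size 2.
Step 3 — with total size 4, 3 blocks, and largest block 2, the block sizes (in nonincreasing order) are [2, 1, 1].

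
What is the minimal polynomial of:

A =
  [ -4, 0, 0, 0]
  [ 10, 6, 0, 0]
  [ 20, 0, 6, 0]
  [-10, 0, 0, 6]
x^2 - 2*x - 24

The characteristic polynomial is χ_A(x) = (x - 6)^3*(x + 4), so the eigenvalues are known. The minimal polynomial is
  m_A(x) = Π_λ (x − λ)^{k_λ}
where k_λ is the size of the *largest* Jordan block for λ (equivalently, the smallest k with (A − λI)^k v = 0 for every generalised eigenvector v of λ).

  λ = -4: largest Jordan block has size 1, contributing (x + 4)
  λ = 6: largest Jordan block has size 1, contributing (x − 6)

So m_A(x) = (x - 6)*(x + 4) = x^2 - 2*x - 24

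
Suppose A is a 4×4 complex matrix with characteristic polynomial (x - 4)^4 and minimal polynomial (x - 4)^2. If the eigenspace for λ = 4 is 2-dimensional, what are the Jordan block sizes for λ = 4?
Block sizes for λ = 4: [2, 2]

Step 1 — from the characteristic polynomial, algebraic multiplicity of λ = 4 is 4. From dim ker(A − (4)·I) = 2, there are exactly 2 Jordan blocks for λ = 4.
Step 2 — from the minimal polynomial, the factor (x − 4)^2 tells us the largest block for λ = 4 has size 2.
Step 3 — with total size 4, 2 blocks, and largest block 2, the block sizes (in nonincreasing order) are [2, 2].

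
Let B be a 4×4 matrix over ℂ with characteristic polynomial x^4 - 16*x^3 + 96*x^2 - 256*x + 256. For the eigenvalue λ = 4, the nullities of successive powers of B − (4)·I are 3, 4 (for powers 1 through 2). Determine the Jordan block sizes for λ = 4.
Block sizes for λ = 4: [2, 1, 1]

From the dimensions of kernels of powers, the number of Jordan blocks of size at least j is d_j − d_{j−1} where d_j = dim ker(N^j) (with d_0 = 0). Computing the differences gives [3, 1].
The number of blocks of size exactly k is (#blocks of size ≥ k) − (#blocks of size ≥ k + 1), so the partition is: 2 block(s) of size 1, 1 block(s) of size 2.
In nonincreasing order the block sizes are [2, 1, 1].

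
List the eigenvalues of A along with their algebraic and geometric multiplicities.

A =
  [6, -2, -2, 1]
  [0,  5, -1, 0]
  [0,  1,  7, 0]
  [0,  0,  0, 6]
λ = 6: alg = 4, geom = 2

Step 1 — factor the characteristic polynomial to read off the algebraic multiplicities:
  χ_A(x) = (x - 6)^4

Step 2 — compute geometric multiplicities via the rank-nullity identity g(λ) = n − rank(A − λI):
  rank(A − (6)·I) = 2, so dim ker(A − (6)·I) = n − 2 = 2

Summary:
  λ = 6: algebraic multiplicity = 4, geometric multiplicity = 2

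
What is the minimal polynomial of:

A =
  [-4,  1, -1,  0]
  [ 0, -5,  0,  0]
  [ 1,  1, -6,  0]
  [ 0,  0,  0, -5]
x^2 + 10*x + 25

The characteristic polynomial is χ_A(x) = (x + 5)^4, so the eigenvalues are known. The minimal polynomial is
  m_A(x) = Π_λ (x − λ)^{k_λ}
where k_λ is the size of the *largest* Jordan block for λ (equivalently, the smallest k with (A − λI)^k v = 0 for every generalised eigenvector v of λ).

  λ = -5: largest Jordan block has size 2, contributing (x + 5)^2

So m_A(x) = (x + 5)^2 = x^2 + 10*x + 25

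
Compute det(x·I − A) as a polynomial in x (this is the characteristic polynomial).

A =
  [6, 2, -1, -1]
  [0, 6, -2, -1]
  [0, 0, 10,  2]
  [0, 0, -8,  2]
x^4 - 24*x^3 + 216*x^2 - 864*x + 1296

Expanding det(x·I − A) (e.g. by cofactor expansion or by noting that A is similar to its Jordan form J, which has the same characteristic polynomial as A) gives
  χ_A(x) = x^4 - 24*x^3 + 216*x^2 - 864*x + 1296
which factors as (x - 6)^4. The eigenvalues (with algebraic multiplicities) are λ = 6 with multiplicity 4.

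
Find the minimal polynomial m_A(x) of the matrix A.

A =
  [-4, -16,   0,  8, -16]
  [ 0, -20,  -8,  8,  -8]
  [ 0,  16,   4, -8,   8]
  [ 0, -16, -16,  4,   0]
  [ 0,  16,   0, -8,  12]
x^2 - 16

The characteristic polynomial is χ_A(x) = (x - 4)^2*(x + 4)^3, so the eigenvalues are known. The minimal polynomial is
  m_A(x) = Π_λ (x − λ)^{k_λ}
where k_λ is the size of the *largest* Jordan block for λ (equivalently, the smallest k with (A − λI)^k v = 0 for every generalised eigenvector v of λ).

  λ = -4: largest Jordan block has size 1, contributing (x + 4)
  λ = 4: largest Jordan block has size 1, contributing (x − 4)

So m_A(x) = (x - 4)*(x + 4) = x^2 - 16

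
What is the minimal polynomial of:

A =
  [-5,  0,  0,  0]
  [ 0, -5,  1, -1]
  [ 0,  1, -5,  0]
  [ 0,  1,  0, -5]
x^3 + 15*x^2 + 75*x + 125

The characteristic polynomial is χ_A(x) = (x + 5)^4, so the eigenvalues are known. The minimal polynomial is
  m_A(x) = Π_λ (x − λ)^{k_λ}
where k_λ is the size of the *largest* Jordan block for λ (equivalently, the smallest k with (A − λI)^k v = 0 for every generalised eigenvector v of λ).

  λ = -5: largest Jordan block has size 3, contributing (x + 5)^3

So m_A(x) = (x + 5)^3 = x^3 + 15*x^2 + 75*x + 125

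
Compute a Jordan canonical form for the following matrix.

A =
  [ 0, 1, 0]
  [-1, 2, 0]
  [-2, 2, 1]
J_2(1) ⊕ J_1(1)

The characteristic polynomial is
  det(x·I − A) = x^3 - 3*x^2 + 3*x - 1 = (x - 1)^3

Eigenvalues and multiplicities (the geometric multiplicity of λ is n − rank(A − λI), which equals the number of Jordan blocks for λ):
  λ = 1: algebraic multiplicity = 3, geometric multiplicity = 2

Determining the block sizes for each eigenvalue:
  λ = 1: 2 blocks summing to 3 forces exactly one block of size 2 and the rest size 1 → block sizes [2, 1]

Assembling the blocks gives a Jordan form
J =
  [1, 1, 0]
  [0, 1, 0]
  [0, 0, 1]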